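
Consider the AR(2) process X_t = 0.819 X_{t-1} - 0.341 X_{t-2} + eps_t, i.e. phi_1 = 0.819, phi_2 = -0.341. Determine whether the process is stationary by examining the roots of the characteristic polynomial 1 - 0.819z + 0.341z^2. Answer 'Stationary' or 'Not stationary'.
\text{Stationary}

The AR(p) characteristic polynomial is P(z) = 1 - 0.819z + 0.341z^2.
Stationarity requires all roots to lie outside the unit circle, i.e. |z| > 1 for every root.
Set 1 + (-0.819) z + (0.341) z^2 = 0, i.e. a z^2 + b z + c = 0 with a = 0.341, b = -0.819, c = 1.
Discriminant D = b^2 - 4ac = (-0.819)^2 - 4*(0.341)*1 = 0.670761 - (1.364) = -0.693239.
D < 0, so the roots are the complex-conjugate pair z = (-b +/- i sqrt(-D)) / (2a) = 1.2009 +/- 1.2208i.
For a conjugate pair |z|^2 = z * conj(z) = (product of roots) = c/a = 1/(0.341) = 2.932551, so |z| = sqrt(2.932551) = 1.7125 for both roots.
Moduli of all roots: 1.7125, 1.7125.
All moduli strictly greater than 1? Yes.
Verdict: Stationary.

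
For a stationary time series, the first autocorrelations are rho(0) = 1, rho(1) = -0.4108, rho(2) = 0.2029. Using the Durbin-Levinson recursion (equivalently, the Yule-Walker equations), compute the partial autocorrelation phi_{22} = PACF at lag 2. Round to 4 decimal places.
\phi_{22} = 0.0411

The PACF at lag k is phi_{kk}, the last component of the solution
to the Yule-Walker system G_k phi = r_k where
  (G_k)_{ij} = rho(|i - j|), (r_k)_i = rho(i), i,j = 1..k.
Equivalently, Durbin-Levinson gives phi_{kk} iteratively:
  phi_{11} = rho(1)
  phi_{kk} = [rho(k) - sum_{j=1..k-1} phi_{k-1,j} rho(k-j)]
            / [1 - sum_{j=1..k-1} phi_{k-1,j} rho(j)],
  phi_{k,j} = phi_{k-1,j} - phi_{kk} phi_{k-1,k-j},  j = 1..k-1.
Step k = 1:
  phi_11 = rho(1) = -0.4108.
Step k = 2:
  phi_22 = [rho(2) - phi_11 rho(1)] / [1 - phi_11 rho(1)] = [0.2029 - (-0.4108)(-0.4108)] / [1 - (-0.4108)(-0.4108)]
         = 0.03414336 / 0.83124336 = 0.0411.
Therefore phi_{22} = 0.0411.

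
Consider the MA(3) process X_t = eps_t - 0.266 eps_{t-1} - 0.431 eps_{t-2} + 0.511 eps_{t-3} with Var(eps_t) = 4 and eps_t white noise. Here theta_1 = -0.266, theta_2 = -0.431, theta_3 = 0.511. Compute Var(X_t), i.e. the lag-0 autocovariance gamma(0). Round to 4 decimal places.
\gamma(0) = 6.0706

For an MA(q) process X_t = eps_t + sum_i theta_i eps_{t-i} with
Var(eps_t) = sigma^2, the variance is
  gamma(0) = sigma^2 * (1 + sum_i theta_i^2).
  sum_i theta_i^2 = (-0.266)^2 + (-0.431)^2 + (0.511)^2 = 0.070756 + 0.185761 + 0.261121 = 0.517638.
  gamma(0) = 4 * (1 + 0.517638) = 4 * 1.517638 = 6.070552, which rounds to 6.0706.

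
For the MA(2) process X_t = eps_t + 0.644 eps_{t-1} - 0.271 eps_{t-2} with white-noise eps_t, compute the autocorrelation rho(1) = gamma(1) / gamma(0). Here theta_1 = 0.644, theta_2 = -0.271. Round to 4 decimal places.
\rho(1) = 0.3155

For an MA(q) process with theta_0 = 1, the autocovariance is
  gamma(k) = sigma^2 * sum_{i=0..q-k} theta_i * theta_{i+k},
and rho(k) = gamma(k) / gamma(0). Sigma^2 cancels.
  numerator   = (1)*(0.644) + (0.644)*(-0.271) = 0.469476.
  denominator = (1)^2 + (0.644)^2 + (-0.271)^2 = 1.488177.
  rho(1) = 0.469476 / 1.488177 = 0.3155.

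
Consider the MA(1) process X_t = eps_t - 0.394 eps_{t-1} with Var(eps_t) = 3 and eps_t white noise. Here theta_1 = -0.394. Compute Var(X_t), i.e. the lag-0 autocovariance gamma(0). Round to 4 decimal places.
\gamma(0) = 3.4657

For an MA(q) process X_t = eps_t + sum_i theta_i eps_{t-i} with
Var(eps_t) = sigma^2, the variance is
  gamma(0) = sigma^2 * (1 + sum_i theta_i^2).
  sum_i theta_i^2 = (-0.394)^2 = 0.155236.
  gamma(0) = 3 * (1 + 0.155236) = 3 * 1.155236 = 3.465708, which rounds to 3.4657.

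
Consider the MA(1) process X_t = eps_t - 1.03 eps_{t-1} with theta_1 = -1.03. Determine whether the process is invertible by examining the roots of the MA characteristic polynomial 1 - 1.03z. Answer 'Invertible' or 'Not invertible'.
\text{Not invertible}

The MA(q) characteristic polynomial is P(z) = 1 - 1.03z.
Invertibility requires all roots to lie outside the unit circle, i.e. |z| > 1 for every root.
This is linear in z: 1 + (-1.03) z = 0  =>  z = -1/(-1.03) = 0.970874,  |z| = 0.970874.
Moduli of all roots: 0.9709.
All moduli strictly greater than 1? No.
Verdict: Not invertible.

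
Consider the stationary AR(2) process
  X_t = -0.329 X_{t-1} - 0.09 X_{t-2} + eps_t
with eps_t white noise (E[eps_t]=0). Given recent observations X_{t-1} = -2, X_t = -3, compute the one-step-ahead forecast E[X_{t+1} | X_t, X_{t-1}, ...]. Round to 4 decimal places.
E[X_{t+1} \mid \mathcal F_t] = 1.1670

For an AR(p) model X_t = c + sum_i phi_i X_{t-i} + eps_t, the
one-step-ahead conditional mean is
  E[X_{t+1} | X_t, ...] = c + sum_i phi_i X_{t+1-i}.
Substitute known values:
  E[X_{t+1} | ...] = (-0.329) * (-3) + (-0.09) * (-2)
                   = 1.1670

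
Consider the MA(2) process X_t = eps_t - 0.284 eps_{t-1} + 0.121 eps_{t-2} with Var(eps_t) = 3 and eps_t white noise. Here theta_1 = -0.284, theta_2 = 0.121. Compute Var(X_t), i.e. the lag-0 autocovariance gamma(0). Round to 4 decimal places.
\gamma(0) = 3.2859

For an MA(q) process X_t = eps_t + sum_i theta_i eps_{t-i} with
Var(eps_t) = sigma^2, the variance is
  gamma(0) = sigma^2 * (1 + sum_i theta_i^2).
  sum_i theta_i^2 = (-0.284)^2 + (0.121)^2 = 0.080656 + 0.014641 = 0.095297.
  gamma(0) = 3 * (1 + 0.095297) = 3 * 1.095297 = 3.285891, which rounds to 3.2859.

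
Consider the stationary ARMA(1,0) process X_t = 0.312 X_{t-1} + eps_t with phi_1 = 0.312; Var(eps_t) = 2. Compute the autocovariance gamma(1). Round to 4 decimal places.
\gamma(1) = 0.6913

Multiply the model equation by X_{t-k} and take expectations. With theta_0 = psi_0 = 1 and psi_j the MA(infinity) weights, this gives
  gamma(k) - sum_i phi_i gamma(k-i) = c_k,
  c_k = sigma^2 * sum_{j=k..q} theta_j psi_{j-k}   (c_k = 0 for k > q),
using gamma(-m) = gamma(m).
Pure AR (q = 0): c_0 = sigma^2 = 2, c_k = 0 for k >= 1.
Equations for k = 0 and k = 1 (AR order 1):
  gamma(0) = phi_1 gamma(1) + c_0
  gamma(1) = phi_1 gamma(0) + c_1
Substituting the second into the first: gamma(0) (1 - phi_1^2) = c_0 + phi_1 c_1, so
  gamma(0) = c_0 / (1 - phi_1^2) = 2 / (1 - (0.312)^2) = 2 / 0.902656 = 2.215683.
  gamma(1) = phi_1 gamma(0) = (0.312)(2.215683) = 0.691293.
Therefore gamma(1) = 0.6913 (to 4 decimal places).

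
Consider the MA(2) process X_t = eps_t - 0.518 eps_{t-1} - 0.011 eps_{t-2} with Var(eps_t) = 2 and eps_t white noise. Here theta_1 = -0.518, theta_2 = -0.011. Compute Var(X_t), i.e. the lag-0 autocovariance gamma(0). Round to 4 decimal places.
\gamma(0) = 2.5369

For an MA(q) process X_t = eps_t + sum_i theta_i eps_{t-i} with
Var(eps_t) = sigma^2, the variance is
  gamma(0) = sigma^2 * (1 + sum_i theta_i^2).
  sum_i theta_i^2 = (-0.518)^2 + (-0.011)^2 = 0.268324 + 0.000121 = 0.268445.
  gamma(0) = 2 * (1 + 0.268445) = 2 * 1.268445 = 2.53689, which rounds to 2.5369.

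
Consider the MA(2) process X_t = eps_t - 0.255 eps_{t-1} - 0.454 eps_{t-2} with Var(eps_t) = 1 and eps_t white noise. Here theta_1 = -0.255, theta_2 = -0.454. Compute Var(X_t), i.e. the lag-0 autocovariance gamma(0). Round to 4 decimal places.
\gamma(0) = 1.2711

For an MA(q) process X_t = eps_t + sum_i theta_i eps_{t-i} with
Var(eps_t) = sigma^2, the variance is
  gamma(0) = sigma^2 * (1 + sum_i theta_i^2).
  sum_i theta_i^2 = (-0.255)^2 + (-0.454)^2 = 0.065025 + 0.206116 = 0.271141.
  gamma(0) = 1 * (1 + 0.271141) = 1 * 1.271141 = 1.271141, which rounds to 1.2711.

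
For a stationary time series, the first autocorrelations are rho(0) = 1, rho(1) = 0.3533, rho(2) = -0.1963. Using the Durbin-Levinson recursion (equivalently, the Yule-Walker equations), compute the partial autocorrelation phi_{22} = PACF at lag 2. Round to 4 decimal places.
\phi_{22} = -0.3669

The PACF at lag k is phi_{kk}, the last component of the solution
to the Yule-Walker system G_k phi = r_k where
  (G_k)_{ij} = rho(|i - j|), (r_k)_i = rho(i), i,j = 1..k.
Equivalently, Durbin-Levinson gives phi_{kk} iteratively:
  phi_{11} = rho(1)
  phi_{kk} = [rho(k) - sum_{j=1..k-1} phi_{k-1,j} rho(k-j)]
            / [1 - sum_{j=1..k-1} phi_{k-1,j} rho(j)],
  phi_{k,j} = phi_{k-1,j} - phi_{kk} phi_{k-1,k-j},  j = 1..k-1.
Step k = 1:
  phi_11 = rho(1) = 0.3533.
Step k = 2:
  phi_22 = [rho(2) - phi_11 rho(1)] / [1 - phi_11 rho(1)] = [-0.1963 - (0.3533)(0.3533)] / [1 - (0.3533)(0.3533)]
         = -0.32112089 / 0.87517911 = -0.3669.
Therefore phi_{22} = -0.3669.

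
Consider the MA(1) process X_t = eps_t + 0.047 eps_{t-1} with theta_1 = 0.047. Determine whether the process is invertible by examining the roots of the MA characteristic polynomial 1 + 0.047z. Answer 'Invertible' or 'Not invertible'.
\text{Invertible}

The MA(q) characteristic polynomial is P(z) = 1 + 0.047z.
Invertibility requires all roots to lie outside the unit circle, i.e. |z| > 1 for every root.
This is linear in z: 1 + (0.047) z = 0  =>  z = -1/(0.047) = -21.276596,  |z| = 21.276596.
Moduli of all roots: 21.2766.
All moduli strictly greater than 1? Yes.
Verdict: Invertible.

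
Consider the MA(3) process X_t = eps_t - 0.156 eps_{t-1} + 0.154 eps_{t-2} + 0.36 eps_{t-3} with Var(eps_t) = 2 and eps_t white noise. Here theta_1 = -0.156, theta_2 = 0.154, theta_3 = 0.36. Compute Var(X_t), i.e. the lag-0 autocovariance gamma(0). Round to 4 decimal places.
\gamma(0) = 2.3553

For an MA(q) process X_t = eps_t + sum_i theta_i eps_{t-i} with
Var(eps_t) = sigma^2, the variance is
  gamma(0) = sigma^2 * (1 + sum_i theta_i^2).
  sum_i theta_i^2 = (-0.156)^2 + (0.154)^2 + (0.36)^2 = 0.024336 + 0.023716 + 0.1296 = 0.177652.
  gamma(0) = 2 * (1 + 0.177652) = 2 * 1.177652 = 2.355304, which rounds to 2.3553.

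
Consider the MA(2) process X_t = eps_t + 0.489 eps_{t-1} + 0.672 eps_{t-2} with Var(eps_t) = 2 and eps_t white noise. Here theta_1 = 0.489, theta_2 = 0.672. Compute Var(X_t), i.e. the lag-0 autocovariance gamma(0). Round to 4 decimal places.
\gamma(0) = 3.3814

For an MA(q) process X_t = eps_t + sum_i theta_i eps_{t-i} with
Var(eps_t) = sigma^2, the variance is
  gamma(0) = sigma^2 * (1 + sum_i theta_i^2).
  sum_i theta_i^2 = (0.489)^2 + (0.672)^2 = 0.239121 + 0.451584 = 0.690705.
  gamma(0) = 2 * (1 + 0.690705) = 2 * 1.690705 = 3.38141, which rounds to 3.3814.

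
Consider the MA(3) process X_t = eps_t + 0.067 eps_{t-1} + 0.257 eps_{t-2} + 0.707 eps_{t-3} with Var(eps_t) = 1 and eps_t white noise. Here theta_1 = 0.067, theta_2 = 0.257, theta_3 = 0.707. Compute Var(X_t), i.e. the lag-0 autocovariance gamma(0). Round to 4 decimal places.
\gamma(0) = 1.5704

For an MA(q) process X_t = eps_t + sum_i theta_i eps_{t-i} with
Var(eps_t) = sigma^2, the variance is
  gamma(0) = sigma^2 * (1 + sum_i theta_i^2).
  sum_i theta_i^2 = (0.067)^2 + (0.257)^2 + (0.707)^2 = 0.004489 + 0.066049 + 0.499849 = 0.570387.
  gamma(0) = 1 * (1 + 0.570387) = 1 * 1.570387 = 1.570387, which rounds to 1.5704.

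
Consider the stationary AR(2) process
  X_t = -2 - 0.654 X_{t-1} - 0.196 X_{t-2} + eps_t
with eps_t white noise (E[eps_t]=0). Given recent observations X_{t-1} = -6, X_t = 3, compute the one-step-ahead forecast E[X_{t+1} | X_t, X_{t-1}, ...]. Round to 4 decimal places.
E[X_{t+1} \mid \mathcal F_t] = -2.7860

For an AR(p) model X_t = c + sum_i phi_i X_{t-i} + eps_t, the
one-step-ahead conditional mean is
  E[X_{t+1} | X_t, ...] = c + sum_i phi_i X_{t+1-i}.
Substitute known values:
  E[X_{t+1} | ...] = -2 + (-0.654) * (3) + (-0.196) * (-6)
                   = -2.7860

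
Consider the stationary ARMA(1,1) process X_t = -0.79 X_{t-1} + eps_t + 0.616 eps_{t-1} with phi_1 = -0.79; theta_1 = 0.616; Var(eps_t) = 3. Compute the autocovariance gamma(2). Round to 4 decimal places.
\gamma(2) = 0.5632

Multiply the model equation by X_{t-k} and take expectations. With theta_0 = psi_0 = 1 and psi_j the MA(infinity) weights, this gives
  gamma(k) - sum_i phi_i gamma(k-i) = c_k,
  c_k = sigma^2 * sum_{j=k..q} theta_j psi_{j-k}   (c_k = 0 for k > q),
using gamma(-m) = gamma(m).
psi-weights needed (psi_j = theta_j + sum_i phi_i psi_{j-i}):
  psi_1 = theta_1 + phi_1 = 0.616 + (-0.79) = -0.174
Right-hand sides:
  c_0 = sigma^2 (1 + theta_1 psi_1) = 3 * (1 + (0.616)(-0.174)) = 3 * 0.892816 = 2.678448
  c_1 = sigma^2 theta_1 = 3 * (0.616) = 1.848
  c_2 = 0
Equations for k = 0 and k = 1 (AR order 1):
  gamma(0) = phi_1 gamma(1) + c_0
  gamma(1) = phi_1 gamma(0) + c_1
Substituting the second into the first: gamma(0) (1 - phi_1^2) = c_0 + phi_1 c_1, so
  gamma(0) = (c_0 + phi_1 c_1) / (1 - phi_1^2) = (2.678448 + (-0.79)(1.848)) / (1 - (-0.79)^2) = 1.218528 / 0.3759 = 3.241628.
  gamma(1) = phi_1 gamma(0) + c_1 = (-0.79)(3.241628) + (1.848) = -0.712886.
For k = 2 (> q): gamma(2) = phi_1 gamma(1) = (-0.79)(-0.712886) = 0.56318.
Therefore gamma(2) = 0.5632 (to 4 decimal places).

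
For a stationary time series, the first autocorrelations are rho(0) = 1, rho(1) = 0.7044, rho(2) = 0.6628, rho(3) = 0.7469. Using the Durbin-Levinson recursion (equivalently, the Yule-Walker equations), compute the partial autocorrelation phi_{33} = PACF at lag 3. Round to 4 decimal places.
\phi_{33} = 0.4490

The PACF at lag k is phi_{kk}, the last component of the solution
to the Yule-Walker system G_k phi = r_k where
  (G_k)_{ij} = rho(|i - j|), (r_k)_i = rho(i), i,j = 1..k.
Equivalently, Durbin-Levinson gives phi_{kk} iteratively:
  phi_{11} = rho(1)
  phi_{kk} = [rho(k) - sum_{j=1..k-1} phi_{k-1,j} rho(k-j)]
            / [1 - sum_{j=1..k-1} phi_{k-1,j} rho(j)],
  phi_{k,j} = phi_{k-1,j} - phi_{kk} phi_{k-1,k-j},  j = 1..k-1.
Step k = 1:
  phi_11 = rho(1) = 0.7044.
Step k = 2:
  phi_22 = [rho(2) - phi_11 rho(1)] / [1 - phi_11 rho(1)] = [0.6628 - (0.7044)(0.7044)] / [1 - (0.7044)(0.7044)]
         = 0.16662064 / 0.50382064 = 0.330714.
  Update: phi_21 = phi_11 - phi_22 phi_11 = 0.7044 - (0.330714)(0.7044) = 0.471445.
Step k = 3:
  phi_33 = [rho(3) - phi_21 rho(2) - phi_22 rho(1)] / [1 - phi_21 rho(1) - phi_22 rho(2)]
    numerator   = 0.7469 - (0.471445)(0.6628) - (0.330714)(0.7044) = 0.20147123
    denominator = 1 - (0.471445)(0.7044) - (0.330714)(0.6628) = 0.44871683
  phi_33 = 0.20147123 / 0.44871683 = 0.449.
Therefore phi_{33} = 0.4490.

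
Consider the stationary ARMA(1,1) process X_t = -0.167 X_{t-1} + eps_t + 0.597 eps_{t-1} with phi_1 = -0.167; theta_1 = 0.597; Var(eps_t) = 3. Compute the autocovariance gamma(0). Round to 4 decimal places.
\gamma(0) = 3.5706

Multiply the model equation by X_{t-k} and take expectations. With theta_0 = psi_0 = 1 and psi_j the MA(infinity) weights, this gives
  gamma(k) - sum_i phi_i gamma(k-i) = c_k,
  c_k = sigma^2 * sum_{j=k..q} theta_j psi_{j-k}   (c_k = 0 for k > q),
using gamma(-m) = gamma(m).
psi-weights needed (psi_j = theta_j + sum_i phi_i psi_{j-i}):
  psi_1 = theta_1 + phi_1 = 0.597 + (-0.167) = 0.43
Right-hand sides:
  c_0 = sigma^2 (1 + theta_1 psi_1) = 3 * (1 + (0.597)(0.43)) = 3 * 1.25671 = 3.77013
  c_1 = sigma^2 theta_1 = 3 * (0.597) = 1.791
  c_2 = 0
Equations for k = 0 and k = 1 (AR order 1):
  gamma(0) = phi_1 gamma(1) + c_0
  gamma(1) = phi_1 gamma(0) + c_1
Substituting the second into the first: gamma(0) (1 - phi_1^2) = c_0 + phi_1 c_1, so
  gamma(0) = (c_0 + phi_1 c_1) / (1 - phi_1^2) = (3.77013 + (-0.167)(1.791)) / (1 - (-0.167)^2) = 3.471033 / 0.972111 = 3.570614.
Therefore gamma(0) = 3.5706 (to 4 decimal places).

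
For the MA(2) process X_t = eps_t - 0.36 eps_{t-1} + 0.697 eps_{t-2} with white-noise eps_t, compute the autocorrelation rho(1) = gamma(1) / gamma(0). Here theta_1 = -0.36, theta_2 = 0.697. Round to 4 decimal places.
\rho(1) = -0.3782

For an MA(q) process with theta_0 = 1, the autocovariance is
  gamma(k) = sigma^2 * sum_{i=0..q-k} theta_i * theta_{i+k},
and rho(k) = gamma(k) / gamma(0). Sigma^2 cancels.
  numerator   = (1)*(-0.36) + (-0.36)*(0.697) = -0.61092.
  denominator = (1)^2 + (-0.36)^2 + (0.697)^2 = 1.615409.
  rho(1) = -0.61092 / 1.615409 = -0.3782.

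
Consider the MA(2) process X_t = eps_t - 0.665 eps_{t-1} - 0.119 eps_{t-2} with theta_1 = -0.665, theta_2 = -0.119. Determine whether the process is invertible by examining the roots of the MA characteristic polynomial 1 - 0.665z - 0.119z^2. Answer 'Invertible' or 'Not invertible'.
\text{Invertible}

The MA(q) characteristic polynomial is P(z) = 1 - 0.665z - 0.119z^2.
Invertibility requires all roots to lie outside the unit circle, i.e. |z| > 1 for every root.
Set 1 + (-0.665) z + (-0.119) z^2 = 0, i.e. a z^2 + b z + c = 0 with a = -0.119, b = -0.665, c = 1.
Discriminant D = b^2 - 4ac = (-0.665)^2 - 4*(-0.119)*1 = 0.442225 - (-0.476) = 0.918225.
D >= 0, so the roots are real: z = (-b +/- sqrt(D)) / (2a) = (0.665 +/- 0.958241) / (-0.238).
  z_1 = (0.665 + 0.958241) / (-0.238) = -6.8203,   |z_1| = 6.8203.
  z_2 = (0.665 - 0.958241) / (-0.238) = 1.2321,   |z_2| = 1.2321.
Moduli of all roots: 6.8203, 1.2321.
All moduli strictly greater than 1? Yes.
Verdict: Invertible.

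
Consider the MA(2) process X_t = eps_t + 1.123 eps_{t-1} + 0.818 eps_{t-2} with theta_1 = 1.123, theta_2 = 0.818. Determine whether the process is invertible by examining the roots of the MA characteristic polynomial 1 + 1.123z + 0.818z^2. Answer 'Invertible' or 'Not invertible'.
\text{Invertible}

The MA(q) characteristic polynomial is P(z) = 1 + 1.123z + 0.818z^2.
Invertibility requires all roots to lie outside the unit circle, i.e. |z| > 1 for every root.
Set 1 + (1.123) z + (0.818) z^2 = 0, i.e. a z^2 + b z + c = 0 with a = 0.818, b = 1.123, c = 1.
Discriminant D = b^2 - 4ac = (1.123)^2 - 4*(0.818)*1 = 1.261129 - (3.272) = -2.010871.
D < 0, so the roots are the complex-conjugate pair z = (-b +/- i sqrt(-D)) / (2a) = -0.6864 +/- 0.8668i.
For a conjugate pair |z|^2 = z * conj(z) = (product of roots) = c/a = 1/(0.818) = 1.222494, so |z| = sqrt(1.222494) = 1.1057 for both roots.
Moduli of all roots: 1.1057, 1.1057.
All moduli strictly greater than 1? Yes.
Verdict: Invertible.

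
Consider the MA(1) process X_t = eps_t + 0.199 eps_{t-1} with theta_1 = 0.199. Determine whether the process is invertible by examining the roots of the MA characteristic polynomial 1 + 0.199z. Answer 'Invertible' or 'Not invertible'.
\text{Invertible}

The MA(q) characteristic polynomial is P(z) = 1 + 0.199z.
Invertibility requires all roots to lie outside the unit circle, i.e. |z| > 1 for every root.
This is linear in z: 1 + (0.199) z = 0  =>  z = -1/(0.199) = -5.025126,  |z| = 5.025126.
Moduli of all roots: 5.0251.
All moduli strictly greater than 1? Yes.
Verdict: Invertible.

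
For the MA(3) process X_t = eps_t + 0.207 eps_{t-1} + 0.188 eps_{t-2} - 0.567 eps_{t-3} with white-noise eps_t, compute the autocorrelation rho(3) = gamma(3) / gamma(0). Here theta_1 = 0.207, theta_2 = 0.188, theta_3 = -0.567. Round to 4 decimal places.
\rho(3) = -0.4051

For an MA(q) process with theta_0 = 1, the autocovariance is
  gamma(k) = sigma^2 * sum_{i=0..q-k} theta_i * theta_{i+k},
and rho(k) = gamma(k) / gamma(0). Sigma^2 cancels.
  numerator   = (1)*(-0.567) = -0.567.
  denominator = (1)^2 + (0.207)^2 + (0.188)^2 + (-0.567)^2 = 1.399682.
  rho(3) = -0.567 / 1.399682 = -0.4051.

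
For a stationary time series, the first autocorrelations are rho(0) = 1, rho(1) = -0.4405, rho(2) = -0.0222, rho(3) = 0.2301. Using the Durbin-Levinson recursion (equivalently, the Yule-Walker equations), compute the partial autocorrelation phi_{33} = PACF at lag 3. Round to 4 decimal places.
\phi_{33} = 0.1330

The PACF at lag k is phi_{kk}, the last component of the solution
to the Yule-Walker system G_k phi = r_k where
  (G_k)_{ij} = rho(|i - j|), (r_k)_i = rho(i), i,j = 1..k.
Equivalently, Durbin-Levinson gives phi_{kk} iteratively:
  phi_{11} = rho(1)
  phi_{kk} = [rho(k) - sum_{j=1..k-1} phi_{k-1,j} rho(k-j)]
            / [1 - sum_{j=1..k-1} phi_{k-1,j} rho(j)],
  phi_{k,j} = phi_{k-1,j} - phi_{kk} phi_{k-1,k-j},  j = 1..k-1.
Step k = 1:
  phi_11 = rho(1) = -0.4405.
Step k = 2:
  phi_22 = [rho(2) - phi_11 rho(1)] / [1 - phi_11 rho(1)] = [-0.0222 - (-0.4405)(-0.4405)] / [1 - (-0.4405)(-0.4405)]
         = -0.21624025 / 0.80595975 = -0.268302.
  Update: phi_21 = phi_11 - phi_22 phi_11 = -0.4405 - (-0.268302)(-0.4405) = -0.558687.
Step k = 3:
  phi_33 = [rho(3) - phi_21 rho(2) - phi_22 rho(1)] / [1 - phi_21 rho(1) - phi_22 rho(2)]
    numerator   = 0.2301 - (-0.558687)(-0.0222) - (-0.268302)(-0.4405) = 0.09951032
    denominator = 1 - (-0.558687)(-0.4405) - (-0.268302)(-0.0222) = 0.74794216
  phi_33 = 0.09951032 / 0.74794216 = 0.133.
Therefore phi_{33} = 0.1330.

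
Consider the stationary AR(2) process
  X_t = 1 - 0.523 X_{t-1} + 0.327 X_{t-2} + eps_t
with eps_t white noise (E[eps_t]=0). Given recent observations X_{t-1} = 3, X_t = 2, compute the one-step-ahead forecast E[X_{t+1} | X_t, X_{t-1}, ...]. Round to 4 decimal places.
E[X_{t+1} \mid \mathcal F_t] = 0.9350

For an AR(p) model X_t = c + sum_i phi_i X_{t-i} + eps_t, the
one-step-ahead conditional mean is
  E[X_{t+1} | X_t, ...] = c + sum_i phi_i X_{t+1-i}.
Substitute known values:
  E[X_{t+1} | ...] = 1 + (-0.523) * (2) + (0.327) * (3)
                   = 0.9350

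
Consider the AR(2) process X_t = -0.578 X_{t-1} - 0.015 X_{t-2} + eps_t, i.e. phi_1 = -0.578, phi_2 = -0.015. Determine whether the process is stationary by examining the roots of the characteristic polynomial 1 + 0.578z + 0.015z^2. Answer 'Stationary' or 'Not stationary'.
\text{Stationary}

The AR(p) characteristic polynomial is P(z) = 1 + 0.578z + 0.015z^2.
Stationarity requires all roots to lie outside the unit circle, i.e. |z| > 1 for every root.
Set 1 + (0.578) z + (0.015) z^2 = 0, i.e. a z^2 + b z + c = 0 with a = 0.015, b = 0.578, c = 1.
Discriminant D = b^2 - 4ac = (0.578)^2 - 4*(0.015)*1 = 0.334084 - (0.06) = 0.274084.
D >= 0, so the roots are real: z = (-b +/- sqrt(D)) / (2a) = (-0.578 +/- 0.52353) / (0.03).
  z_1 = (-0.578 + 0.52353) / (0.03) = -1.8157,   |z_1| = 1.8157.
  z_2 = (-0.578 - 0.52353) / (0.03) = -36.7177,   |z_2| = 36.7177.
Moduli of all roots: 1.8157, 36.7177.
All moduli strictly greater than 1? Yes.
Verdict: Stationary.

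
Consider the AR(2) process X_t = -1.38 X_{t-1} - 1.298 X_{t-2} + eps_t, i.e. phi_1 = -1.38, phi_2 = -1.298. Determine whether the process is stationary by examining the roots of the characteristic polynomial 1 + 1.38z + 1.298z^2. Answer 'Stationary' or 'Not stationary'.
\text{Not stationary}

The AR(p) characteristic polynomial is P(z) = 1 + 1.38z + 1.298z^2.
Stationarity requires all roots to lie outside the unit circle, i.e. |z| > 1 for every root.
Set 1 + (1.38) z + (1.298) z^2 = 0, i.e. a z^2 + b z + c = 0 with a = 1.298, b = 1.38, c = 1.
Discriminant D = b^2 - 4ac = (1.38)^2 - 4*(1.298)*1 = 1.9044 - (5.192) = -3.2876.
D < 0, so the roots are the complex-conjugate pair z = (-b +/- i sqrt(-D)) / (2a) = -0.5316 +/- 0.6984i.
For a conjugate pair |z|^2 = z * conj(z) = (product of roots) = c/a = 1/(1.298) = 0.770416, so |z| = sqrt(0.770416) = 0.8777 for both roots.
Moduli of all roots: 0.8777, 0.8777.
All moduli strictly greater than 1? No.
Verdict: Not stationary.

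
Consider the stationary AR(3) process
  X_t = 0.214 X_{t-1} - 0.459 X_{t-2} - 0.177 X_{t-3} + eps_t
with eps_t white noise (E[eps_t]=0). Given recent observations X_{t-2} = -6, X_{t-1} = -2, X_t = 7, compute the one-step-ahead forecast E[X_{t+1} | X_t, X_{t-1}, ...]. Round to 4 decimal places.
E[X_{t+1} \mid \mathcal F_t] = 3.4780

For an AR(p) model X_t = c + sum_i phi_i X_{t-i} + eps_t, the
one-step-ahead conditional mean is
  E[X_{t+1} | X_t, ...] = c + sum_i phi_i X_{t+1-i}.
Substitute known values:
  E[X_{t+1} | ...] = (0.214) * (7) + (-0.459) * (-2) + (-0.177) * (-6)
                   = 3.4780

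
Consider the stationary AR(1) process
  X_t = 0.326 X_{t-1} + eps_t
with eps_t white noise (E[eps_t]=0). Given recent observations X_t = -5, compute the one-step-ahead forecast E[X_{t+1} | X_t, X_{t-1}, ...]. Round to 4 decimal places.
E[X_{t+1} \mid \mathcal F_t] = -1.6300

For an AR(p) model X_t = c + sum_i phi_i X_{t-i} + eps_t, the
one-step-ahead conditional mean is
  E[X_{t+1} | X_t, ...] = c + sum_i phi_i X_{t+1-i}.
Substitute known values:
  E[X_{t+1} | ...] = (0.326) * (-5)
                   = -1.6300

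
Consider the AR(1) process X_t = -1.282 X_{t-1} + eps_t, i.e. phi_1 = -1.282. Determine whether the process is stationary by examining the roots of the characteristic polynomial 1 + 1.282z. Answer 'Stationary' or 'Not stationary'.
\text{Not stationary}

The AR(p) characteristic polynomial is P(z) = 1 + 1.282z.
Stationarity requires all roots to lie outside the unit circle, i.e. |z| > 1 for every root.
This is linear in z: 1 + (1.282) z = 0  =>  z = -1/(1.282) = -0.780031,  |z| = 0.780031.
Moduli of all roots: 0.7800.
All moduli strictly greater than 1? No.
Verdict: Not stationary.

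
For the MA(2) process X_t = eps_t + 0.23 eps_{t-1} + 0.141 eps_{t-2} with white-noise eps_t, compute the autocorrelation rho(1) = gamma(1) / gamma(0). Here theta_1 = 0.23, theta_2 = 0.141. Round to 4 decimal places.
\rho(1) = 0.2446

For an MA(q) process with theta_0 = 1, the autocovariance is
  gamma(k) = sigma^2 * sum_{i=0..q-k} theta_i * theta_{i+k},
and rho(k) = gamma(k) / gamma(0). Sigma^2 cancels.
  numerator   = (1)*(0.23) + (0.23)*(0.141) = 0.26243.
  denominator = (1)^2 + (0.23)^2 + (0.141)^2 = 1.072781.
  rho(1) = 0.26243 / 1.072781 = 0.2446.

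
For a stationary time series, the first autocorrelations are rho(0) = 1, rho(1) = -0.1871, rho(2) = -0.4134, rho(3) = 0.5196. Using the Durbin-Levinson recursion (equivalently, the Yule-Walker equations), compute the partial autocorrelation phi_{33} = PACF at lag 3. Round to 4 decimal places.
\phi_{33} = 0.4221

The PACF at lag k is phi_{kk}, the last component of the solution
to the Yule-Walker system G_k phi = r_k where
  (G_k)_{ij} = rho(|i - j|), (r_k)_i = rho(i), i,j = 1..k.
Equivalently, Durbin-Levinson gives phi_{kk} iteratively:
  phi_{11} = rho(1)
  phi_{kk} = [rho(k) - sum_{j=1..k-1} phi_{k-1,j} rho(k-j)]
            / [1 - sum_{j=1..k-1} phi_{k-1,j} rho(j)],
  phi_{k,j} = phi_{k-1,j} - phi_{kk} phi_{k-1,k-j},  j = 1..k-1.
Step k = 1:
  phi_11 = rho(1) = -0.1871.
Step k = 2:
  phi_22 = [rho(2) - phi_11 rho(1)] / [1 - phi_11 rho(1)] = [-0.4134 - (-0.1871)(-0.1871)] / [1 - (-0.1871)(-0.1871)]
         = -0.44840641 / 0.96499359 = -0.464673.
  Update: phi_21 = phi_11 - phi_22 phi_11 = -0.1871 - (-0.464673)(-0.1871) = -0.27404.
Step k = 3:
  phi_33 = [rho(3) - phi_21 rho(2) - phi_22 rho(1)] / [1 - phi_21 rho(1) - phi_22 rho(2)]
    numerator   = 0.5196 - (-0.27404)(-0.4134) - (-0.464673)(-0.1871) = 0.31937143
    denominator = 1 - (-0.27404)(-0.1871) - (-0.464673)(-0.4134) = 0.75663126
  phi_33 = 0.31937143 / 0.75663126 = 0.4221.
Therefore phi_{33} = 0.4221.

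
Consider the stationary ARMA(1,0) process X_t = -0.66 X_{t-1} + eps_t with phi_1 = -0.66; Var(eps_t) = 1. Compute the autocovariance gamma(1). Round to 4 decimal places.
\gamma(1) = -1.1694

Multiply the model equation by X_{t-k} and take expectations. With theta_0 = psi_0 = 1 and psi_j the MA(infinity) weights, this gives
  gamma(k) - sum_i phi_i gamma(k-i) = c_k,
  c_k = sigma^2 * sum_{j=k..q} theta_j psi_{j-k}   (c_k = 0 for k > q),
using gamma(-m) = gamma(m).
Pure AR (q = 0): c_0 = sigma^2 = 1, c_k = 0 for k >= 1.
Equations for k = 0 and k = 1 (AR order 1):
  gamma(0) = phi_1 gamma(1) + c_0
  gamma(1) = phi_1 gamma(0) + c_1
Substituting the second into the first: gamma(0) (1 - phi_1^2) = c_0 + phi_1 c_1, so
  gamma(0) = c_0 / (1 - phi_1^2) = 1 / (1 - (-0.66)^2) = 1 / 0.5644 = 1.771793.
  gamma(1) = phi_1 gamma(0) = (-0.66)(1.771793) = -1.169383.
Therefore gamma(1) = -1.1694 (to 4 decimal places).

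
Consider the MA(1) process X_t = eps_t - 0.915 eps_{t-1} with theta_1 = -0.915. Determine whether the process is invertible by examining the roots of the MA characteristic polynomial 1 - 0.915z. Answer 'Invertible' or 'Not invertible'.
\text{Invertible}

The MA(q) characteristic polynomial is P(z) = 1 - 0.915z.
Invertibility requires all roots to lie outside the unit circle, i.e. |z| > 1 for every root.
This is linear in z: 1 + (-0.915) z = 0  =>  z = -1/(-0.915) = 1.092896,  |z| = 1.092896.
Moduli of all roots: 1.0929.
All moduli strictly greater than 1? Yes.
Verdict: Invertible.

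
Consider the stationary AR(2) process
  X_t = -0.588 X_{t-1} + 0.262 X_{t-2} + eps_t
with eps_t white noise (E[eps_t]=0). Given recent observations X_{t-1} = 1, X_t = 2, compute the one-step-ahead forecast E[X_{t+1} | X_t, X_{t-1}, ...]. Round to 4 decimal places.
E[X_{t+1} \mid \mathcal F_t] = -0.9140

For an AR(p) model X_t = c + sum_i phi_i X_{t-i} + eps_t, the
one-step-ahead conditional mean is
  E[X_{t+1} | X_t, ...] = c + sum_i phi_i X_{t+1-i}.
Substitute known values:
  E[X_{t+1} | ...] = (-0.588) * (2) + (0.262) * (1)
                   = -0.9140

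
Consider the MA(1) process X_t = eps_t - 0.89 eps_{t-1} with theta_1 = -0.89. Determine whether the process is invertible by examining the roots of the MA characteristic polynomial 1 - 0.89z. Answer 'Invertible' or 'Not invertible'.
\text{Invertible}

The MA(q) characteristic polynomial is P(z) = 1 - 0.89z.
Invertibility requires all roots to lie outside the unit circle, i.e. |z| > 1 for every root.
This is linear in z: 1 + (-0.89) z = 0  =>  z = -1/(-0.89) = 1.123596,  |z| = 1.123596.
Moduli of all roots: 1.1236.
All moduli strictly greater than 1? Yes.
Verdict: Invertible.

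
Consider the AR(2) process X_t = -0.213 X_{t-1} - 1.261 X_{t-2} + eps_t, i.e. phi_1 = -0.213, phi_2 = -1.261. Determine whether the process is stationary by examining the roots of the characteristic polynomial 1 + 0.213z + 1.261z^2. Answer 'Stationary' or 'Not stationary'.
\text{Not stationary}

The AR(p) characteristic polynomial is P(z) = 1 + 0.213z + 1.261z^2.
Stationarity requires all roots to lie outside the unit circle, i.e. |z| > 1 for every root.
Set 1 + (0.213) z + (1.261) z^2 = 0, i.e. a z^2 + b z + c = 0 with a = 1.261, b = 0.213, c = 1.
Discriminant D = b^2 - 4ac = (0.213)^2 - 4*(1.261)*1 = 0.045369 - (5.044) = -4.998631.
D < 0, so the roots are the complex-conjugate pair z = (-b +/- i sqrt(-D)) / (2a) = -0.0845 +/- 0.8865i.
For a conjugate pair |z|^2 = z * conj(z) = (product of roots) = c/a = 1/(1.261) = 0.793021, so |z| = sqrt(0.793021) = 0.8905 for both roots.
Moduli of all roots: 0.8905, 0.8905.
All moduli strictly greater than 1? No.
Verdict: Not stationary.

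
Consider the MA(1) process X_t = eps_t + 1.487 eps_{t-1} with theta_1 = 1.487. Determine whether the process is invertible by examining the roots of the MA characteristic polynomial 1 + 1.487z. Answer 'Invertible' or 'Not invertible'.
\text{Not invertible}

The MA(q) characteristic polynomial is P(z) = 1 + 1.487z.
Invertibility requires all roots to lie outside the unit circle, i.e. |z| > 1 for every root.
This is linear in z: 1 + (1.487) z = 0  =>  z = -1/(1.487) = -0.672495,  |z| = 0.672495.
Moduli of all roots: 0.6725.
All moduli strictly greater than 1? No.
Verdict: Not invertible.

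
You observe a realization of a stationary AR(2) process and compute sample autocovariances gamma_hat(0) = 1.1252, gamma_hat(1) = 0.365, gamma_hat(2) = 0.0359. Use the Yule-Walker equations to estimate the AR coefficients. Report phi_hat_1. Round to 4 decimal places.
\hat\phi_{1} = 0.3510

The Yule-Walker equations for an AR(p) process read, in matrix form,
  Gamma_p phi = r_p,   with   (Gamma_p)_{ij} = gamma(|i - j|),
                       (r_p)_i = gamma(i),   i,j = 1..p.
Substitute the sample gammas (Toeplitz matrix and right-hand side of size 2):
  Gamma_p = [[1.1252, 0.365], [0.365, 1.1252]]
  r_p     = [0.365, 0.0359]
Written out:
  1.1252 phi_1 + 0.365 phi_2 = 0.365
  0.365 phi_1 + 1.1252 phi_2 = 0.0359
Solve by Cramer's rule:
  det = gamma(0)^2 - gamma(1)^2 = (1.1252)^2 - (0.365)^2 = 1.26607504 - 0.133225 = 1.13285004
  phi_hat_1 = [gamma(1) gamma(0) - gamma(1) gamma(2)] / det = [(0.365)(1.1252) - (0.365)(0.0359)] / 1.13285004 = 0.3975945 / 1.13285004 = 0.351
  phi_hat_2 = [gamma(0) gamma(2) - gamma(1)^2] / det = [(1.1252)(0.0359) - (0.365)^2] / 1.13285004 = -0.09283032 / 1.13285004 = -0.0819
So phi_hat = [0.3510, -0.0819].
Therefore phi_hat_1 = 0.3510.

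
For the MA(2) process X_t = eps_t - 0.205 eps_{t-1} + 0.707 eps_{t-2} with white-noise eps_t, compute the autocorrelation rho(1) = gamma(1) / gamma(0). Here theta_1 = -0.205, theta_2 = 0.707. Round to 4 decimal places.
\rho(1) = -0.2270

For an MA(q) process with theta_0 = 1, the autocovariance is
  gamma(k) = sigma^2 * sum_{i=0..q-k} theta_i * theta_{i+k},
and rho(k) = gamma(k) / gamma(0). Sigma^2 cancels.
  numerator   = (1)*(-0.205) + (-0.205)*(0.707) = -0.349935.
  denominator = (1)^2 + (-0.205)^2 + (0.707)^2 = 1.541874.
  rho(1) = -0.349935 / 1.541874 = -0.2270.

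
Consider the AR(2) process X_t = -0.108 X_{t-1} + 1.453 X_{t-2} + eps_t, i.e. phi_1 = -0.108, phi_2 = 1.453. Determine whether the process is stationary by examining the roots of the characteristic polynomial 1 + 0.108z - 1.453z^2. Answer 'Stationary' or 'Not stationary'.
\text{Not stationary}

The AR(p) characteristic polynomial is P(z) = 1 + 0.108z - 1.453z^2.
Stationarity requires all roots to lie outside the unit circle, i.e. |z| > 1 for every root.
Set 1 + (0.108) z + (-1.453) z^2 = 0, i.e. a z^2 + b z + c = 0 with a = -1.453, b = 0.108, c = 1.
Discriminant D = b^2 - 4ac = (0.108)^2 - 4*(-1.453)*1 = 0.011664 - (-5.812) = 5.823664.
D >= 0, so the roots are real: z = (-b +/- sqrt(D)) / (2a) = (-0.108 +/- 2.413227) / (-2.906).
  z_1 = (-0.108 + 2.413227) / (-2.906) = -0.7933,   |z_1| = 0.7933.
  z_2 = (-0.108 - 2.413227) / (-2.906) = 0.8676,   |z_2| = 0.8676.
Moduli of all roots: 0.7933, 0.8676.
All moduli strictly greater than 1? No.
Verdict: Not stationary.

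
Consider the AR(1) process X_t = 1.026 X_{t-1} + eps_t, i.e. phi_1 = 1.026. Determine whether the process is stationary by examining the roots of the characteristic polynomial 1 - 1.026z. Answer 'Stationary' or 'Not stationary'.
\text{Not stationary}

The AR(p) characteristic polynomial is P(z) = 1 - 1.026z.
Stationarity requires all roots to lie outside the unit circle, i.e. |z| > 1 for every root.
This is linear in z: 1 + (-1.026) z = 0  =>  z = -1/(-1.026) = 0.974659,  |z| = 0.974659.
Moduli of all roots: 0.9747.
All moduli strictly greater than 1? No.
Verdict: Not stationary.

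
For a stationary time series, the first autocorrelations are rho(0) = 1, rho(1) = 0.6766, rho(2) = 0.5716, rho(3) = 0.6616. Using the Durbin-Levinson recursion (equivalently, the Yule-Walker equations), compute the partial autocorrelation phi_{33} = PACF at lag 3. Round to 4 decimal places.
\phi_{33} = 0.4129

The PACF at lag k is phi_{kk}, the last component of the solution
to the Yule-Walker system G_k phi = r_k where
  (G_k)_{ij} = rho(|i - j|), (r_k)_i = rho(i), i,j = 1..k.
Equivalently, Durbin-Levinson gives phi_{kk} iteratively:
  phi_{11} = rho(1)
  phi_{kk} = [rho(k) - sum_{j=1..k-1} phi_{k-1,j} rho(k-j)]
            / [1 - sum_{j=1..k-1} phi_{k-1,j} rho(j)],
  phi_{k,j} = phi_{k-1,j} - phi_{kk} phi_{k-1,k-j},  j = 1..k-1.
Step k = 1:
  phi_11 = rho(1) = 0.6766.
Step k = 2:
  phi_22 = [rho(2) - phi_11 rho(1)] / [1 - phi_11 rho(1)] = [0.5716 - (0.6766)(0.6766)] / [1 - (0.6766)(0.6766)]
         = 0.11381244 / 0.54221244 = 0.209904.
  Update: phi_21 = phi_11 - phi_22 phi_11 = 0.6766 - (0.209904)(0.6766) = 0.534579.
Step k = 3:
  phi_33 = [rho(3) - phi_21 rho(2) - phi_22 rho(1)] / [1 - phi_21 rho(1) - phi_22 rho(2)]
    numerator   = 0.6616 - (0.534579)(0.5716) - (0.209904)(0.6766) = 0.21401369
    denominator = 1 - (0.534579)(0.6766) - (0.209904)(0.5716) = 0.51832278
  phi_33 = 0.21401369 / 0.51832278 = 0.4129.
Therefore phi_{33} = 0.4129.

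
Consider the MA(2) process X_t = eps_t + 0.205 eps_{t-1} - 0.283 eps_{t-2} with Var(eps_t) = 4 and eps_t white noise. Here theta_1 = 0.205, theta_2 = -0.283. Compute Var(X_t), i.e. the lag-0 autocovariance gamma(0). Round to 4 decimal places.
\gamma(0) = 4.4885

For an MA(q) process X_t = eps_t + sum_i theta_i eps_{t-i} with
Var(eps_t) = sigma^2, the variance is
  gamma(0) = sigma^2 * (1 + sum_i theta_i^2).
  sum_i theta_i^2 = (0.205)^2 + (-0.283)^2 = 0.042025 + 0.080089 = 0.122114.
  gamma(0) = 4 * (1 + 0.122114) = 4 * 1.122114 = 4.488456, which rounds to 4.4885.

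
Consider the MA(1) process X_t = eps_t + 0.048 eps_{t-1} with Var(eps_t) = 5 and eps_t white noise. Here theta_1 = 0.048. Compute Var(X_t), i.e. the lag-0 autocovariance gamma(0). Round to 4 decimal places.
\gamma(0) = 5.0115

For an MA(q) process X_t = eps_t + sum_i theta_i eps_{t-i} with
Var(eps_t) = sigma^2, the variance is
  gamma(0) = sigma^2 * (1 + sum_i theta_i^2).
  sum_i theta_i^2 = (0.048)^2 = 0.002304.
  gamma(0) = 5 * (1 + 0.002304) = 5 * 1.002304 = 5.01152, which rounds to 5.0115.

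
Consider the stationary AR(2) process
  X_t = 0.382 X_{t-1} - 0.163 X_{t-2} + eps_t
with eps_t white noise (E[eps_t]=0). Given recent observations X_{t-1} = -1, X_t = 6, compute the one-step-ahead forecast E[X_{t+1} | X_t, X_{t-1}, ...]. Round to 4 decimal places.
E[X_{t+1} \mid \mathcal F_t] = 2.4550

For an AR(p) model X_t = c + sum_i phi_i X_{t-i} + eps_t, the
one-step-ahead conditional mean is
  E[X_{t+1} | X_t, ...] = c + sum_i phi_i X_{t+1-i}.
Substitute known values:
  E[X_{t+1} | ...] = (0.382) * (6) + (-0.163) * (-1)
                   = 2.4550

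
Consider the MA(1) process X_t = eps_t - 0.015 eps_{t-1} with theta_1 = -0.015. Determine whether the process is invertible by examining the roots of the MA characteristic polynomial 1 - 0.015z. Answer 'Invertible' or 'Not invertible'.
\text{Invertible}

The MA(q) characteristic polynomial is P(z) = 1 - 0.015z.
Invertibility requires all roots to lie outside the unit circle, i.e. |z| > 1 for every root.
This is linear in z: 1 + (-0.015) z = 0  =>  z = -1/(-0.015) = 66.666667,  |z| = 66.666667.
Moduli of all roots: 66.6667.
All moduli strictly greater than 1? Yes.
Verdict: Invertible.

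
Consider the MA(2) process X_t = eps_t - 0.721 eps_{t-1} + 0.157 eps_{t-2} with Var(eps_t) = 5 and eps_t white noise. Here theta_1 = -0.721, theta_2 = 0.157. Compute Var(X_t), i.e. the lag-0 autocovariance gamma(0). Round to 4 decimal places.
\gamma(0) = 7.7225

For an MA(q) process X_t = eps_t + sum_i theta_i eps_{t-i} with
Var(eps_t) = sigma^2, the variance is
  gamma(0) = sigma^2 * (1 + sum_i theta_i^2).
  sum_i theta_i^2 = (-0.721)^2 + (0.157)^2 = 0.519841 + 0.024649 = 0.54449.
  gamma(0) = 5 * (1 + 0.54449) = 5 * 1.54449 = 7.72245, which rounds to 7.7225.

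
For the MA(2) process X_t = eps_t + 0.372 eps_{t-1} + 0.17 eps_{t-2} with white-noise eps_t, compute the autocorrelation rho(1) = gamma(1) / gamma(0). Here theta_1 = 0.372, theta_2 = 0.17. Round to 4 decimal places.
\rho(1) = 0.3729

For an MA(q) process with theta_0 = 1, the autocovariance is
  gamma(k) = sigma^2 * sum_{i=0..q-k} theta_i * theta_{i+k},
and rho(k) = gamma(k) / gamma(0). Sigma^2 cancels.
  numerator   = (1)*(0.372) + (0.372)*(0.17) = 0.43524.
  denominator = (1)^2 + (0.372)^2 + (0.17)^2 = 1.167284.
  rho(1) = 0.43524 / 1.167284 = 0.3729.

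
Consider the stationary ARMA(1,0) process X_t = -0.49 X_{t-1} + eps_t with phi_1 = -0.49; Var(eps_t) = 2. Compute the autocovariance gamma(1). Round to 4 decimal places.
\gamma(1) = -1.2896

Multiply the model equation by X_{t-k} and take expectations. With theta_0 = psi_0 = 1 and psi_j the MA(infinity) weights, this gives
  gamma(k) - sum_i phi_i gamma(k-i) = c_k,
  c_k = sigma^2 * sum_{j=k..q} theta_j psi_{j-k}   (c_k = 0 for k > q),
using gamma(-m) = gamma(m).
Pure AR (q = 0): c_0 = sigma^2 = 2, c_k = 0 for k >= 1.
Equations for k = 0 and k = 1 (AR order 1):
  gamma(0) = phi_1 gamma(1) + c_0
  gamma(1) = phi_1 gamma(0) + c_1
Substituting the second into the first: gamma(0) (1 - phi_1^2) = c_0 + phi_1 c_1, so
  gamma(0) = c_0 / (1 - phi_1^2) = 2 / (1 - (-0.49)^2) = 2 / 0.7599 = 2.631925.
  gamma(1) = phi_1 gamma(0) = (-0.49)(2.631925) = -1.289643.
Therefore gamma(1) = -1.2896 (to 4 decimal places).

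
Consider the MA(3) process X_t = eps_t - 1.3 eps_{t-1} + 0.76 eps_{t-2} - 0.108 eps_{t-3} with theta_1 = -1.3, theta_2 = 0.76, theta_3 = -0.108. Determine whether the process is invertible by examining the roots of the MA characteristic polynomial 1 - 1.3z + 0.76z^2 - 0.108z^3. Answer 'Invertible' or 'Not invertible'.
\text{Invertible}

The MA(q) characteristic polynomial is P(z) = 1 - 1.3z + 0.76z^2 - 0.108z^3.
Invertibility requires all roots to lie outside the unit circle, i.e. |z| > 1 for every root.
Degree 3: look for a simple real root z0 first, then factor out (1 - z/z0) and solve the remaining quadratic.
Testing z0 = 5: P(5) = 1 + (-1.3)(5) + (0.76)(5)^2 + (-0.108)(5)^3
  = 1 + (-6.5) + (19) + (-13.5) = 0.  So z_0 = 5 is a root, |z_0| = 5.
Divide out the factor (1 - 0.2 z) = (1 - z/z0) (since 1/z0 = 0.2):
  P(z) = (1 - 0.2 z)(1 + (-1.1) z + (0.54) z^2)
  [check: z-coef -1.1 - (0.2) = -1.3; z^2-coef 0.54 - (0.2)(-1.1) = 0.76; z^3-coef -(0.2)(0.54) = -0.108.]
Remaining roots from the quadratic factor 1 + (-1.1) z + (0.54) z^2:
  Set 1 + (-1.1) z + (0.54) z^2 = 0, i.e. a z^2 + b z + c = 0 with a = 0.54, b = -1.1, c = 1.
  Discriminant D = b^2 - 4ac = (-1.1)^2 - 4*(0.54)*1 = 1.21 - (2.16) = -0.95.
  D < 0, so the roots are the complex-conjugate pair z = (-b +/- i sqrt(-D)) / (2a) = 1.0185 +/- 0.9025i.
  For a conjugate pair |z|^2 = z * conj(z) = (product of roots) = c/a = 1/(0.54) = 1.851852, so |z| = sqrt(1.851852) = 1.3608 for both roots.
Moduli of all roots: 5.0000, 1.3608, 1.3608.
All moduli strictly greater than 1? Yes.
Verdict: Invertible.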